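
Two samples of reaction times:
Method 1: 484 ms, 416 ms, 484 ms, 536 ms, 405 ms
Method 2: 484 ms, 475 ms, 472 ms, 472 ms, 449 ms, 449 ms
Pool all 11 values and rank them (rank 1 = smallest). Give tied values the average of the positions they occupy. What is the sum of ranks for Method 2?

34

Sorted (ascending): 405, 416, 449, 449, 472, 472, 475, 484, 484, 484, 536
The 2 values of 449 occupy positions 3–4 → average rank (3+4)/2 = 3.5.
The 2 values of 472 occupy positions 5–6 → average rank (5+6)/2 = 5.5.
The 3 values of 484 occupy positions 8–10 → average rank 9.
Method 2 values → pooled ranks: 484→9, 475→7, 472→5.5, 472→5.5, 449→3.5, 449→3.5
Rank sum = 9 + 7 + 5.5 + 5.5 + 3.5 + 3.5 = 34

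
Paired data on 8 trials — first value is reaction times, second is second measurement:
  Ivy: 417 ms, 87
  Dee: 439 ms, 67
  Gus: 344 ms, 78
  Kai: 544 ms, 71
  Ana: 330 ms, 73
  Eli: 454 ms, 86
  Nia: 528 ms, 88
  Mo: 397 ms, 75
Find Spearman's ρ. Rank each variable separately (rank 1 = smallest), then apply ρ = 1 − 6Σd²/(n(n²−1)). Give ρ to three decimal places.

Ranks of variable 1: 4, 5, 2, 8, 1, 6, 7, 3
Ranks of variable 2: 7, 1, 5, 2, 3, 6, 8, 4
d = r₁ − r₂: -3, 4, -3, 6, -2, 0, -1, -1
d²: 9, 16, 9, 36, 4, 0, 1, 1; Σd² = 76
ρ = 1 − 6·76/(8·63) = 1 − 456/504 = 0.095

0.095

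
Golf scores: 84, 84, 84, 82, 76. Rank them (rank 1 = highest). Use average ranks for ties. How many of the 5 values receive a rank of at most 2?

Sorted (descending): 84, 84, 84, 82, 76
The 3 values of 84 occupy positions 1–3 → average rank 2.
Ranks ≤ 2: {2, 2, 2} → 3 values.

3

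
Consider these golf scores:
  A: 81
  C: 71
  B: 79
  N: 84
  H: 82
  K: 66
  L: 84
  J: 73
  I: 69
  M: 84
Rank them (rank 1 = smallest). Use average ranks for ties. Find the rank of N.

Sorted (ascending): 66, 69, 71, 73, 79, 81, 82, 84, 84, 84
The 3 values of 84 occupy positions 8–10 → average rank 9.
N has value 84 → rank 9.

9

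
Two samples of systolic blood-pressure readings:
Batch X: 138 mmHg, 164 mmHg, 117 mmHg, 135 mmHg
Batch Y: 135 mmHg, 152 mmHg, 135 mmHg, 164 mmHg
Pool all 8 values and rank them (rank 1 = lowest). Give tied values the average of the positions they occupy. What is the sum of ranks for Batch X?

Sorted (ascending): 117, 135, 135, 135, 138, 152, 164, 164
The 3 values of 135 occupy positions 2–4 → average rank 3.
The 2 values of 164 occupy positions 7–8 → average rank (7+8)/2 = 7.5.
Batch X values → pooled ranks: 138→5, 164→7.5, 117→1, 135→3
Rank sum = 5 + 7.5 + 1 + 3 = 16.5

16.5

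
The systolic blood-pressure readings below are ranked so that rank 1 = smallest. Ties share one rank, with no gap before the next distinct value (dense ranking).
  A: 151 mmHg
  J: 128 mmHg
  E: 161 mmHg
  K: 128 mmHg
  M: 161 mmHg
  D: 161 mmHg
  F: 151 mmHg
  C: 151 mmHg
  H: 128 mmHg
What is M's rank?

3

Sorted (ascending): 128, 128, 128, 151, 151, 151, 161, 161, 161
The 3 values of 128 share dense rank 1.
The 3 values of 151 share dense rank 2.
The 3 values of 161 share dense rank 3.
M has value 161 mmHg → rank 3.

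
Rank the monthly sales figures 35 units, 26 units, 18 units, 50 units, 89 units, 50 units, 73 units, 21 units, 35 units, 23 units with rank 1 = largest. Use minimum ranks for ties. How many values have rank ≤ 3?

Sorted (descending): 89, 73, 50, 50, 35, 35, 26, 23, 21, 18
The 2 values of 50 occupy positions 3–4 → each gets rank 3.
The 2 values of 35 occupy positions 5–6 → each gets rank 5.
Ranks ≤ 3: {1, 2, 3, 3} → 4 values.

4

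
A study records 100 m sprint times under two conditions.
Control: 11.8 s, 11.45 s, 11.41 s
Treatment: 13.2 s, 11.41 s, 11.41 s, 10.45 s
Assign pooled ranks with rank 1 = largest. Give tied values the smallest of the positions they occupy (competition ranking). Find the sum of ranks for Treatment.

16

Sorted (descending): 13.2, 11.8, 11.45, 11.41, 11.41, 11.41, 10.45
The 3 values of 11.41 occupy positions 4–6 → each gets rank 4.
Treatment values → pooled ranks: 13.2→1, 11.41→4, 11.41→4, 10.45→7
Rank sum = 1 + 4 + 4 + 7 = 16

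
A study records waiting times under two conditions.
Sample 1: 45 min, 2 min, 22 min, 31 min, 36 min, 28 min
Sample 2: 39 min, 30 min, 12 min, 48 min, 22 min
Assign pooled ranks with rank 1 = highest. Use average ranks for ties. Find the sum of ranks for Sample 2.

28.5

Sorted (descending): 48, 45, 39, 36, 31, 30, 28, 22, 22, 12, 2
The 2 values of 22 occupy positions 8–9 → average rank (8+9)/2 = 8.5.
Sample 2 values → pooled ranks: 39→3, 30→6, 12→10, 48→1, 22→8.5
Rank sum = 3 + 6 + 10 + 1 + 8.5 = 28.5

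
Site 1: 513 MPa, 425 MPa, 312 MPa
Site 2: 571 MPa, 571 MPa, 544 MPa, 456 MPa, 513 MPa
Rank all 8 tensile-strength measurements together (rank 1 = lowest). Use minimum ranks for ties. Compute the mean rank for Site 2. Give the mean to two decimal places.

Sorted (ascending): 312, 425, 456, 513, 513, 544, 571, 571
The 2 values of 513 occupy positions 4–5 → each gets rank 4.
The 2 values of 571 occupy positions 7–8 → each gets rank 7.
Site 2 values → pooled ranks: 571→7, 571→7, 544→6, 456→3, 513→4
Mean rank = (7 + 7 + 6 + 3 + 4) / 5 = 5.40

5.40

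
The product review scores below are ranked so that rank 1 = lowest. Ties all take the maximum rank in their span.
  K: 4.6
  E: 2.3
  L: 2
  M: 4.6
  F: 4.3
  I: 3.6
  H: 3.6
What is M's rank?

Sorted (ascending): 2, 2.3, 3.6, 3.6, 4.3, 4.6, 4.6
The 2 values of 3.6 occupy positions 3–4 → each gets rank 4.
The 2 values of 4.6 occupy positions 6–7 → each gets rank 7.
M has value 4.6 → rank 7.

7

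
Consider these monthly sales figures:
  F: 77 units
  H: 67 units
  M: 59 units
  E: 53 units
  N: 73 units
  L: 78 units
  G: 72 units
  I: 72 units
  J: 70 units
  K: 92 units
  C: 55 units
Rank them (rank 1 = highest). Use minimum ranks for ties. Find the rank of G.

5

Sorted (descending): 92, 78, 77, 73, 72, 72, 70, 67, 59, 55, 53
The 2 values of 72 occupy positions 5–6 → each gets rank 5.
G has value 72 units → rank 5.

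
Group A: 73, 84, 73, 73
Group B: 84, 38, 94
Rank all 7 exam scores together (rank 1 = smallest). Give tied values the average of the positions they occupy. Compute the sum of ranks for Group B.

13.5

Sorted (ascending): 38, 73, 73, 73, 84, 84, 94
The 3 values of 73 occupy positions 2–4 → average rank 3.
The 2 values of 84 occupy positions 5–6 → average rank (5+6)/2 = 5.5.
Group B values → pooled ranks: 84→5.5, 38→1, 94→7
Rank sum = 5.5 + 1 + 7 = 13.5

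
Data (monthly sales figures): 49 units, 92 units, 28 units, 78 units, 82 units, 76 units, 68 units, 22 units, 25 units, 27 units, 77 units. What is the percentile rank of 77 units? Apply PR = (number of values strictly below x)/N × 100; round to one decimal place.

63.6

N = 11.
Strictly below 77: 7. Equal to 77: 1.
PR = 7/11 × 100 = 63.6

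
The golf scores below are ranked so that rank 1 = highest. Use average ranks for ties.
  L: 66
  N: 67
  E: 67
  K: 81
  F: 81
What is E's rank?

3.5

Sorted (descending): 81, 81, 67, 67, 66
The 2 values of 81 occupy positions 1–2 → average rank (1+2)/2 = 1.5.
The 2 values of 67 occupy positions 3–4 → average rank (3+4)/2 = 3.5.
E has value 67 → rank 3.5.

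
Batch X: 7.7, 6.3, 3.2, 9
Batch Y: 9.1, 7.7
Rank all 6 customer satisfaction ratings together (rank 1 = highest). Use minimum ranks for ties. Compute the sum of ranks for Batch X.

Sorted (descending): 9.1, 9, 7.7, 7.7, 6.3, 3.2
The 2 values of 7.7 occupy positions 3–4 → each gets rank 3.
Batch X values → pooled ranks: 7.7→3, 6.3→5, 3.2→6, 9→2
Rank sum = 3 + 5 + 6 + 2 = 16

16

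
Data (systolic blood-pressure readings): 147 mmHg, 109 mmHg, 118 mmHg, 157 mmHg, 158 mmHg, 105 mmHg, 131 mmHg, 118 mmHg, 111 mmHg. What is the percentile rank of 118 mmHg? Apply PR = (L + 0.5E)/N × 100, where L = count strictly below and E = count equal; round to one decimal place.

44.4

N = 9.
Strictly below 118: 3. Equal to 118: 2.
PR = (3 + 0.5·2)/9 × 100 = 44.4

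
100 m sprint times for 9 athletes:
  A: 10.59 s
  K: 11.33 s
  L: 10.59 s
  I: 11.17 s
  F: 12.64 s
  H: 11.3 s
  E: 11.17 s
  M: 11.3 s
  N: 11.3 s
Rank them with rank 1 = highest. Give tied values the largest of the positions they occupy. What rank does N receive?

Sorted (descending): 12.64, 11.33, 11.3, 11.3, 11.3, 11.17, 11.17, 10.59, 10.59
The 3 values of 11.3 occupy positions 3–5 → each gets rank 5.
The 2 values of 11.17 occupy positions 6–7 → each gets rank 7.
The 2 values of 10.59 occupy positions 8–9 → each gets rank 9.
N has value 11.3 s → rank 5.

5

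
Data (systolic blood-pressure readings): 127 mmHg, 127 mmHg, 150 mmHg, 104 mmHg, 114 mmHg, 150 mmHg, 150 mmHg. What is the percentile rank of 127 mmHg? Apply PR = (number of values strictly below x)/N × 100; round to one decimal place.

N = 7.
Strictly below 127: 2. Equal to 127: 2.
PR = 2/7 × 100 = 28.6

28.6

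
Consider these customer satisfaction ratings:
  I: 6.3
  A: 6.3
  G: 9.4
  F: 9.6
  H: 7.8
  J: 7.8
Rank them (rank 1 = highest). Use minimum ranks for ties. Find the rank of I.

5

Sorted (descending): 9.6, 9.4, 7.8, 7.8, 6.3, 6.3
The 2 values of 7.8 occupy positions 3–4 → each gets rank 3.
The 2 values of 6.3 occupy positions 5–6 → each gets rank 5.
I has value 6.3 → rank 5.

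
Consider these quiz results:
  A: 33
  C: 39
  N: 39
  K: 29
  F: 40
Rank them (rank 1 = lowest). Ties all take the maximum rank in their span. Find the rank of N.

4

Sorted (ascending): 29, 33, 39, 39, 40
The 2 values of 39 occupy positions 3–4 → each gets rank 4.
N has value 39 → rank 4.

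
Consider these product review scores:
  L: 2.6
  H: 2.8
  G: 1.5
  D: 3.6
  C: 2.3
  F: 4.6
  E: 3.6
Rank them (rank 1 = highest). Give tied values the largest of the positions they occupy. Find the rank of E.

3

Sorted (descending): 4.6, 3.6, 3.6, 2.8, 2.6, 2.3, 1.5
The 2 values of 3.6 occupy positions 2–3 → each gets rank 3.
E has value 3.6 → rank 3.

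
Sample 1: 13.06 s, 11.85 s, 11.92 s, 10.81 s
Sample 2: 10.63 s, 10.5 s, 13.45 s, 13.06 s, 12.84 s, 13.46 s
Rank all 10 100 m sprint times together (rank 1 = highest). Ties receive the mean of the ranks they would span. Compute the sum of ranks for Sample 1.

24.5

Sorted (descending): 13.46, 13.45, 13.06, 13.06, 12.84, 11.92, 11.85, 10.81, 10.63, 10.5
The 2 values of 13.06 occupy positions 3–4 → average rank (3+4)/2 = 3.5.
Sample 1 values → pooled ranks: 13.06→3.5, 11.85→7, 11.92→6, 10.81→8
Rank sum = 3.5 + 7 + 6 + 8 = 24.5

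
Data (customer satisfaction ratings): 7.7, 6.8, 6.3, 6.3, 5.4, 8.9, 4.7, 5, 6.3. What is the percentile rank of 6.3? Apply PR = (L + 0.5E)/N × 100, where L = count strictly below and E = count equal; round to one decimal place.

N = 9.
Strictly below 6.3: 3. Equal to 6.3: 3.
PR = (3 + 0.5·3)/9 × 100 = 50.0

50.0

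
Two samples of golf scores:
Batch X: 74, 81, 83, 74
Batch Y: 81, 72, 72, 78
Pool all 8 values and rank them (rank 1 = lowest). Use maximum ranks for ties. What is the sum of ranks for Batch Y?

16

Sorted (ascending): 72, 72, 74, 74, 78, 81, 81, 83
The 2 values of 72 occupy positions 1–2 → each gets rank 2.
The 2 values of 74 occupy positions 3–4 → each gets rank 4.
The 2 values of 81 occupy positions 6–7 → each gets rank 7.
Batch Y values → pooled ranks: 81→7, 72→2, 72→2, 78→5
Rank sum = 7 + 2 + 2 + 5 = 16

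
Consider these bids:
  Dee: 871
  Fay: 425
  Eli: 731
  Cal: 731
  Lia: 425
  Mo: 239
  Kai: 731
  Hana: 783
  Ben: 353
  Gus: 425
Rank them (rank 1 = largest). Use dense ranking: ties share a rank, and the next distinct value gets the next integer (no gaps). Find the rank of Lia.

4

Sorted (descending): 871, 783, 731, 731, 731, 425, 425, 425, 353, 239
The 3 values of 731 share dense rank 3.
The 3 values of 425 share dense rank 4.
Remaining distinct values take the next consecutive integers.
Lia has value 425 → rank 4.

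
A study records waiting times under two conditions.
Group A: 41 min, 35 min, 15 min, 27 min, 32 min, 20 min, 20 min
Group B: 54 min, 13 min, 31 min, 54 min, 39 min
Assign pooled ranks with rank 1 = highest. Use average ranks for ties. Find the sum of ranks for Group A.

Sorted (descending): 54, 54, 41, 39, 35, 32, 31, 27, 20, 20, 15, 13
The 2 values of 54 occupy positions 1–2 → average rank (1+2)/2 = 1.5.
The 2 values of 20 occupy positions 9–10 → average rank (9+10)/2 = 9.5.
Group A values → pooled ranks: 41→3, 35→5, 15→11, 27→8, 32→6, 20→9.5, 20→9.5
Rank sum = 3 + 5 + 11 + 8 + 6 + 9.5 + 9.5 = 52

52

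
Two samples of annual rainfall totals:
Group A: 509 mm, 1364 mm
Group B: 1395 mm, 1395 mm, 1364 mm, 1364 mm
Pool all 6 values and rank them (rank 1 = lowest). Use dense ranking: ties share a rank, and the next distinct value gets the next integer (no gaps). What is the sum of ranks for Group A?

Sorted (ascending): 509, 1364, 1364, 1364, 1395, 1395
The 3 values of 1364 share dense rank 2.
The 2 values of 1395 share dense rank 3.
Remaining distinct values take the next consecutive integers.
Group A values → pooled ranks: 509→1, 1364→2
Rank sum = 1 + 2 = 3

3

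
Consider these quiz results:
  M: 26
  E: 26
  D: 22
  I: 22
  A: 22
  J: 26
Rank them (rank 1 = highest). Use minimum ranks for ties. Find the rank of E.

1

Sorted (descending): 26, 26, 26, 22, 22, 22
The 3 values of 26 occupy positions 1–3 → each gets rank 1.
The 3 values of 22 occupy positions 4–6 → each gets rank 4.
E has value 26 → rank 1.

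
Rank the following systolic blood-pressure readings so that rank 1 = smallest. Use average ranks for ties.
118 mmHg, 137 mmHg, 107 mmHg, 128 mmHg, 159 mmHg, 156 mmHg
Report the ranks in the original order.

2, 4, 1, 3, 6, 5

Sorted (ascending): 107, 118, 128, 137, 156, 159
No ties — each value takes its position as its rank.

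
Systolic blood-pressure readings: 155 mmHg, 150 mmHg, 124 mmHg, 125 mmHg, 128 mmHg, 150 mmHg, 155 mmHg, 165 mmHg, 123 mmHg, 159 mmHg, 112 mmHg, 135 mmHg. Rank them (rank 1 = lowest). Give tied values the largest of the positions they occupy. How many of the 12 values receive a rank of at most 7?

6

Sorted (ascending): 112, 123, 124, 125, 128, 135, 150, 150, 155, 155, 159, 165
The 2 values of 150 occupy positions 7–8 → each gets rank 8.
The 2 values of 155 occupy positions 9–10 → each gets rank 10.
Ranks ≤ 7: {1, 2, 3, 4, 5, 6} → 6 values.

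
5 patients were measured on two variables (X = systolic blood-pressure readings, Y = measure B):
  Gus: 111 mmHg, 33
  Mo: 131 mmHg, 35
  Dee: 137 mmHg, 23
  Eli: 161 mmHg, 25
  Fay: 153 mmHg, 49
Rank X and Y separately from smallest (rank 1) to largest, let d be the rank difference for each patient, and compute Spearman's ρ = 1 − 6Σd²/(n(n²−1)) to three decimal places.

-0.100

Ranks of variable 1: 1, 2, 3, 5, 4
Ranks of variable 2: 3, 4, 1, 2, 5
d = r₁ − r₂: -2, -2, 2, 3, -1
d²: 4, 4, 4, 9, 1; Σd² = 22
ρ = 1 − 6·22/(5·24) = 1 − 132/120 = -0.100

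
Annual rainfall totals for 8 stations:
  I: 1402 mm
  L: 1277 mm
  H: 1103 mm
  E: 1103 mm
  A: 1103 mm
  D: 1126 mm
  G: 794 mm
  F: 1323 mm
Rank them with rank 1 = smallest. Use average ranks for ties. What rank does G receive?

1

Sorted (ascending): 794, 1103, 1103, 1103, 1126, 1277, 1323, 1402
The 3 values of 1103 occupy positions 2–4 → average rank 3.
G has value 794 mm → rank 1.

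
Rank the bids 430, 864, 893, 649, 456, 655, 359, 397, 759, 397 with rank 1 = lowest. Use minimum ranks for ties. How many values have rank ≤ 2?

Sorted (ascending): 359, 397, 397, 430, 456, 649, 655, 759, 864, 893
The 2 values of 397 occupy positions 2–3 → each gets rank 2.
Ranks ≤ 2: {1, 2, 2} → 3 values.

3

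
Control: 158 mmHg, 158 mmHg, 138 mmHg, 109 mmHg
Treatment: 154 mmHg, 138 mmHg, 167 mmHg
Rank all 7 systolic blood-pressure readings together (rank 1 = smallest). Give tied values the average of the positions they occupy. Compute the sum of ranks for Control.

Sorted (ascending): 109, 138, 138, 154, 158, 158, 167
The 2 values of 138 occupy positions 2–3 → average rank (2+3)/2 = 2.5.
The 2 values of 158 occupy positions 5–6 → average rank (5+6)/2 = 5.5.
Control values → pooled ranks: 158→5.5, 158→5.5, 138→2.5, 109→1
Rank sum = 5.5 + 5.5 + 2.5 + 1 = 14.5

14.5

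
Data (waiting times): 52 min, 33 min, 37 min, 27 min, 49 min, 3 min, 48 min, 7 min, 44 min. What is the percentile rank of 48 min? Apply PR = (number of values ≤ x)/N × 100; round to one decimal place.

77.8

N = 9.
Strictly below 48: 6. Equal to 48: 1.
PR = 7/9 × 100 = 77.8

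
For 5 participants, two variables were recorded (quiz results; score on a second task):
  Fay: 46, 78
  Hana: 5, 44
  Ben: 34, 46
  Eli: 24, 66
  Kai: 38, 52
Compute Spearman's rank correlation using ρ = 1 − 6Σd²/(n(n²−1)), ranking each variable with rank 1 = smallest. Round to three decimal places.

0.700

Ranks of variable 1: 5, 1, 3, 2, 4
Ranks of variable 2: 5, 1, 2, 4, 3
d = r₁ − r₂: 0, 0, 1, -2, 1
d²: 0, 0, 1, 4, 1; Σd² = 6
ρ = 1 − 6·6/(5·24) = 1 − 36/120 = 0.700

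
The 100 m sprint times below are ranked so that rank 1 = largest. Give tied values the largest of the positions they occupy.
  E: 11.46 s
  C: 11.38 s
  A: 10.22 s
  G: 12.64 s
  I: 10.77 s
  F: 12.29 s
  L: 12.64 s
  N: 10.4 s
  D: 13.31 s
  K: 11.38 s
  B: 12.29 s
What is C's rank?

Sorted (descending): 13.31, 12.64, 12.64, 12.29, 12.29, 11.46, 11.38, 11.38, 10.77, 10.4, 10.22
The 2 values of 12.64 occupy positions 2–3 → each gets rank 3.
The 2 values of 12.29 occupy positions 4–5 → each gets rank 5.
The 2 values of 11.38 occupy positions 7–8 → each gets rank 8.
C has value 11.38 s → rank 8.

8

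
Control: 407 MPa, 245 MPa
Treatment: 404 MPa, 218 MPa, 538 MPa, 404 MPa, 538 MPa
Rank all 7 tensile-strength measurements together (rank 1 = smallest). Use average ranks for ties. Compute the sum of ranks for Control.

Sorted (ascending): 218, 245, 404, 404, 407, 538, 538
The 2 values of 404 occupy positions 3–4 → average rank (3+4)/2 = 3.5.
The 2 values of 538 occupy positions 6–7 → average rank (6+7)/2 = 6.5.
Control values → pooled ranks: 407→5, 245→2
Rank sum = 5 + 2 = 7

7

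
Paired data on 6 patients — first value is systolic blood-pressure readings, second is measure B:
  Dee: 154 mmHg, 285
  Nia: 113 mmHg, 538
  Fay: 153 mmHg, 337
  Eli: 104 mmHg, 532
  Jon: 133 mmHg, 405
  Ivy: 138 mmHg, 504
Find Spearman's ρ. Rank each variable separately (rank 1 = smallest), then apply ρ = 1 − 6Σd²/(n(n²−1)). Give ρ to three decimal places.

-0.886

Ranks of variable 1: 6, 2, 5, 1, 3, 4
Ranks of variable 2: 1, 6, 2, 5, 3, 4
d = r₁ − r₂: 5, -4, 3, -4, 0, 0
d²: 25, 16, 9, 16, 0, 0; Σd² = 66
ρ = 1 − 6·66/(6·35) = 1 − 396/210 = -0.886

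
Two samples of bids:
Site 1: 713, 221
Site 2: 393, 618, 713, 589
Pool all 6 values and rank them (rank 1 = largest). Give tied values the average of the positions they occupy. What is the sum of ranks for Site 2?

Sorted (descending): 713, 713, 618, 589, 393, 221
The 2 values of 713 occupy positions 1–2 → average rank (1+2)/2 = 1.5.
Site 2 values → pooled ranks: 393→5, 618→3, 713→1.5, 589→4
Rank sum = 5 + 3 + 1.5 + 4 = 13.5

13.5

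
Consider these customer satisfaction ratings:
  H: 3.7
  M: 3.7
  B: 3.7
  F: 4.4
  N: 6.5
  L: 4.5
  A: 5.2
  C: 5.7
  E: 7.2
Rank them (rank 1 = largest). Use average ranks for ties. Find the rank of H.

Sorted (descending): 7.2, 6.5, 5.7, 5.2, 4.5, 4.4, 3.7, 3.7, 3.7
The 3 values of 3.7 occupy positions 7–9 → average rank 8.
H has value 3.7 → rank 8.

8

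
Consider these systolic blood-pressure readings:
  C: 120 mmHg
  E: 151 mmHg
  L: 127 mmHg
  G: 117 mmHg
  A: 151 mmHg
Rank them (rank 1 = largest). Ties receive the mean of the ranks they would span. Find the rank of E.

1.5

Sorted (descending): 151, 151, 127, 120, 117
The 2 values of 151 occupy positions 1–2 → average rank (1+2)/2 = 1.5.
E has value 151 mmHg → rank 1.5.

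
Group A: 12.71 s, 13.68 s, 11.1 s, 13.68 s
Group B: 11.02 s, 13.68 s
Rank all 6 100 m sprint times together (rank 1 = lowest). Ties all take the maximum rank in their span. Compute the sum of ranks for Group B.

Sorted (ascending): 11.02, 11.1, 12.71, 13.68, 13.68, 13.68
The 3 values of 13.68 occupy positions 4–6 → each gets rank 6.
Group B values → pooled ranks: 11.02→1, 13.68→6
Rank sum = 1 + 6 = 7

7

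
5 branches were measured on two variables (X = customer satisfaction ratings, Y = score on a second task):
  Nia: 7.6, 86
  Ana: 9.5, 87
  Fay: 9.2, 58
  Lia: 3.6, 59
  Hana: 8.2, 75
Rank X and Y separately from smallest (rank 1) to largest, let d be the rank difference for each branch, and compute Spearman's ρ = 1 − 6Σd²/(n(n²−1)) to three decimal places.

0.300

Ranks of variable 1: 2, 5, 4, 1, 3
Ranks of variable 2: 4, 5, 1, 2, 3
d = r₁ − r₂: -2, 0, 3, -1, 0
d²: 4, 0, 9, 1, 0; Σd² = 14
ρ = 1 − 6·14/(5·24) = 1 − 84/120 = 0.300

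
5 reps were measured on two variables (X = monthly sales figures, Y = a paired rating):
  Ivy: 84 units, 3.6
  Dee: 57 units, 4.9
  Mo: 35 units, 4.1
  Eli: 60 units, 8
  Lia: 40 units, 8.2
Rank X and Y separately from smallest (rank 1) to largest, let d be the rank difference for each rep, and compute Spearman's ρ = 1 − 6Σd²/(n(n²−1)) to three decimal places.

Ranks of variable 1: 5, 3, 1, 4, 2
Ranks of variable 2: 1, 3, 2, 4, 5
d = r₁ − r₂: 4, 0, -1, 0, -3
d²: 16, 0, 1, 0, 9; Σd² = 26
ρ = 1 − 6·26/(5·24) = 1 − 156/120 = -0.300

-0.300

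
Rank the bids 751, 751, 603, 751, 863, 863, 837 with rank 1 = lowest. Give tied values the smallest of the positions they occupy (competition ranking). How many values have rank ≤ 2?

Sorted (ascending): 603, 751, 751, 751, 837, 863, 863
The 3 values of 751 occupy positions 2–4 → each gets rank 2.
The 2 values of 863 occupy positions 6–7 → each gets rank 6.
Ranks ≤ 2: {1, 2, 2, 2} → 4 values.

4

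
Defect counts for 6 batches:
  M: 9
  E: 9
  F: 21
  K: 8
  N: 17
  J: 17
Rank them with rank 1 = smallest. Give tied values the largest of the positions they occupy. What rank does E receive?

Sorted (ascending): 8, 9, 9, 17, 17, 21
The 2 values of 9 occupy positions 2–3 → each gets rank 3.
The 2 values of 17 occupy positions 4–5 → each gets rank 5.
E has value 9 → rank 3.

3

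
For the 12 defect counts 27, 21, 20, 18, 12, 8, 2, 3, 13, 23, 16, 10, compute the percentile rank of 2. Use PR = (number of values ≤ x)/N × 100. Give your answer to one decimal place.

N = 12.
Strictly below 2: 0. Equal to 2: 1.
PR = 1/12 × 100 = 8.3

8.3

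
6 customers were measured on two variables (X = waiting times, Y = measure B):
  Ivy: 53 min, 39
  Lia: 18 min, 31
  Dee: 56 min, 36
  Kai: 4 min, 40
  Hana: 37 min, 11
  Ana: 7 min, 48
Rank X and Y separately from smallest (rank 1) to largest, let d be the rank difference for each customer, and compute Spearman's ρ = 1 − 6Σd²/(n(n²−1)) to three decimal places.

-0.486

Ranks of variable 1: 5, 3, 6, 1, 4, 2
Ranks of variable 2: 4, 2, 3, 5, 1, 6
d = r₁ − r₂: 1, 1, 3, -4, 3, -4
d²: 1, 1, 9, 16, 9, 16; Σd² = 52
ρ = 1 − 6·52/(6·35) = 1 − 312/210 = -0.486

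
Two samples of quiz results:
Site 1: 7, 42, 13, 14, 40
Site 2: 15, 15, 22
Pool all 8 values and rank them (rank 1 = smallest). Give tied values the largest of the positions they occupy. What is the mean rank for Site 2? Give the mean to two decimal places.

Sorted (ascending): 7, 13, 14, 15, 15, 22, 40, 42
The 2 values of 15 occupy positions 4–5 → each gets rank 5.
Site 2 values → pooled ranks: 15→5, 15→5, 22→6
Mean rank = (5 + 5 + 6) / 3 = 5.33

5.33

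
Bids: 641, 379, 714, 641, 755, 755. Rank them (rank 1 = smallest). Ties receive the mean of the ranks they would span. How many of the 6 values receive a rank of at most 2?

1

Sorted (ascending): 379, 641, 641, 714, 755, 755
The 2 values of 641 occupy positions 2–3 → average rank (2+3)/2 = 2.5.
The 2 values of 755 occupy positions 5–6 → average rank (5+6)/2 = 5.5.
Ranks ≤ 2: {1} → 1 value.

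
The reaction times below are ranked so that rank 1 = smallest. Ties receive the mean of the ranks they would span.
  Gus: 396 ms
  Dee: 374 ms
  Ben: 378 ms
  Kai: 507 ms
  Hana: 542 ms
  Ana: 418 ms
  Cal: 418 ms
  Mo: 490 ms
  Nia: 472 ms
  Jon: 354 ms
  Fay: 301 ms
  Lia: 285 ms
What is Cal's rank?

7.5

Sorted (ascending): 285, 301, 354, 374, 378, 396, 418, 418, 472, 490, 507, 542
The 2 values of 418 occupy positions 7–8 → average rank (7+8)/2 = 7.5.
Cal has value 418 ms → rank 7.5.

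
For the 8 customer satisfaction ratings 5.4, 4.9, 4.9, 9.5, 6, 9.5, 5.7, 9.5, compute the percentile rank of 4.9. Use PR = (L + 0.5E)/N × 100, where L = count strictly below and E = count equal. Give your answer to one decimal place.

12.5

N = 8.
Strictly below 4.9: 0. Equal to 4.9: 2.
PR = (0 + 0.5·2)/8 × 100 = 12.5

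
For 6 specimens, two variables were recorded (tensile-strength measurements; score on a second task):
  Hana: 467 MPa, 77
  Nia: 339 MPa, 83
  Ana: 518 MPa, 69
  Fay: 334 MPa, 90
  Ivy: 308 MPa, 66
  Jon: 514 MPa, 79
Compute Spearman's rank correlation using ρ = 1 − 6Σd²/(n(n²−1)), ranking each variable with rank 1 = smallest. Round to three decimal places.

Ranks of variable 1: 4, 3, 6, 2, 1, 5
Ranks of variable 2: 3, 5, 2, 6, 1, 4
d = r₁ − r₂: 1, -2, 4, -4, 0, 1
d²: 1, 4, 16, 16, 0, 1; Σd² = 38
ρ = 1 − 6·38/(6·35) = 1 − 228/210 = -0.086

-0.086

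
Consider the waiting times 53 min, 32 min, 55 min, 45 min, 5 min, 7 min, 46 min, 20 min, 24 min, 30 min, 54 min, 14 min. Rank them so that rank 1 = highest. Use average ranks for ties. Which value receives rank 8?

24

Sorted (descending): 55, 54, 53, 46, 45, 32, 30, 24, 20, 14, 7, 5
No ties — each value takes its position as its rank.
Rank 8 → value 24.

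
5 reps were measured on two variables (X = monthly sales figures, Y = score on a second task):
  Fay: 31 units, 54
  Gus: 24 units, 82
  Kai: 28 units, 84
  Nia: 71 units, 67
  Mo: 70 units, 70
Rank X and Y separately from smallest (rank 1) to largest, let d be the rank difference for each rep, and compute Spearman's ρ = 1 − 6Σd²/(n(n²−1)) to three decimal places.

Ranks of variable 1: 3, 1, 2, 5, 4
Ranks of variable 2: 1, 4, 5, 2, 3
d = r₁ − r₂: 2, -3, -3, 3, 1
d²: 4, 9, 9, 9, 1; Σd² = 32
ρ = 1 − 6·32/(5·24) = 1 − 192/120 = -0.600

-0.600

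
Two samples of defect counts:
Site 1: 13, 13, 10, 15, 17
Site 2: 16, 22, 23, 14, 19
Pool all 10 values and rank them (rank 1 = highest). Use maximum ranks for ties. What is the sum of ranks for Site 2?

Sorted (descending): 23, 22, 19, 17, 16, 15, 14, 13, 13, 10
The 2 values of 13 occupy positions 8–9 → each gets rank 9.
Site 2 values → pooled ranks: 16→5, 22→2, 23→1, 14→7, 19→3
Rank sum = 5 + 2 + 1 + 7 + 3 = 18

18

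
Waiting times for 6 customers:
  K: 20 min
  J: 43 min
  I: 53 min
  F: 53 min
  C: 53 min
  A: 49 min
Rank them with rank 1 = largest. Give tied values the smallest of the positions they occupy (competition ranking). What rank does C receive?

Sorted (descending): 53, 53, 53, 49, 43, 20
The 3 values of 53 occupy positions 1–3 → each gets rank 1.
C has value 53 min → rank 1.

1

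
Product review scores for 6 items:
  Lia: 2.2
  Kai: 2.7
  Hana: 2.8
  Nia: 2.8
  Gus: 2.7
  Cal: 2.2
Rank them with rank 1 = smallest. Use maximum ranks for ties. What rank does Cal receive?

2

Sorted (ascending): 2.2, 2.2, 2.7, 2.7, 2.8, 2.8
The 2 values of 2.2 occupy positions 1–2 → each gets rank 2.
The 2 values of 2.7 occupy positions 3–4 → each gets rank 4.
The 2 values of 2.8 occupy positions 5–6 → each gets rank 6.
Cal has value 2.2 → rank 2.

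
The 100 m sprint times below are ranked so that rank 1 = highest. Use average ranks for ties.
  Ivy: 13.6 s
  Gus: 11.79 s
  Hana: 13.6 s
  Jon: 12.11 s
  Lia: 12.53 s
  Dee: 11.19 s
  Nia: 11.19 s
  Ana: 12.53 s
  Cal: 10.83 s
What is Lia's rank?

Sorted (descending): 13.6, 13.6, 12.53, 12.53, 12.11, 11.79, 11.19, 11.19, 10.83
The 2 values of 13.6 occupy positions 1–2 → average rank (1+2)/2 = 1.5.
The 2 values of 12.53 occupy positions 3–4 → average rank (3+4)/2 = 3.5.
The 2 values of 11.19 occupy positions 7–8 → average rank (7+8)/2 = 7.5.
Lia has value 12.53 s → rank 3.5.

3.5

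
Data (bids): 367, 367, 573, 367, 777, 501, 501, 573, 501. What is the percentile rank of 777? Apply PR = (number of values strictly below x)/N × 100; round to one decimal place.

N = 9.
Strictly below 777: 8. Equal to 777: 1.
PR = 8/9 × 100 = 88.9

88.9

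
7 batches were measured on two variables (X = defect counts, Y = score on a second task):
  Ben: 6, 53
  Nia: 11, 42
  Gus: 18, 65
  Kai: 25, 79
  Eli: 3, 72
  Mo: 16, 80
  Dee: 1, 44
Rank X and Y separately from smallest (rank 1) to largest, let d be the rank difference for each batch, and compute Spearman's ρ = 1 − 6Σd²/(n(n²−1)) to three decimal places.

0.500

Ranks of variable 1: 3, 4, 6, 7, 2, 5, 1
Ranks of variable 2: 3, 1, 4, 6, 5, 7, 2
d = r₁ − r₂: 0, 3, 2, 1, -3, -2, -1
d²: 0, 9, 4, 1, 9, 4, 1; Σd² = 28
ρ = 1 − 6·28/(7·48) = 1 − 168/336 = 0.500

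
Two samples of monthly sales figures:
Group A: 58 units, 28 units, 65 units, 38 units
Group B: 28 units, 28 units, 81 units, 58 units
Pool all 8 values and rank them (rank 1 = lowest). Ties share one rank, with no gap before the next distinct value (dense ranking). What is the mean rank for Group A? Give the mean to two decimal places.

Sorted (ascending): 28, 28, 28, 38, 58, 58, 65, 81
The 3 values of 28 share dense rank 1.
The 2 values of 58 share dense rank 3.
Remaining distinct values take the next consecutive integers.
Group A values → pooled ranks: 58→3, 28→1, 65→4, 38→2
Mean rank = (3 + 1 + 4 + 2) / 4 = 2.50

2.50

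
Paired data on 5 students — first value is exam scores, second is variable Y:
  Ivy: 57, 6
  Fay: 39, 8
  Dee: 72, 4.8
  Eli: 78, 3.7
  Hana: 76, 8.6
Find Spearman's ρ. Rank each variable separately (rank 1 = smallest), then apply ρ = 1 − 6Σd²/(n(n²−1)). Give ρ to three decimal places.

-0.400

Ranks of variable 1: 2, 1, 3, 5, 4
Ranks of variable 2: 3, 4, 2, 1, 5
d = r₁ − r₂: -1, -3, 1, 4, -1
d²: 1, 9, 1, 16, 1; Σd² = 28
ρ = 1 − 6·28/(5·24) = 1 − 168/120 = -0.400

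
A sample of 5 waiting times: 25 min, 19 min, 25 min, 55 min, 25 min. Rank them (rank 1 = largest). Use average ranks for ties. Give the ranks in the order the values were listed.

3, 5, 3, 1, 3

Sorted (descending): 55, 25, 25, 25, 19
The 3 values of 25 occupy positions 2–4 → average rank 3.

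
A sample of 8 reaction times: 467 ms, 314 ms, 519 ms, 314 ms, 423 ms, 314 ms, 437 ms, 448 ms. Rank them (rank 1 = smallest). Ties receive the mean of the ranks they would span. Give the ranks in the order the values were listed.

Sorted (ascending): 314, 314, 314, 423, 437, 448, 467, 519
The 3 values of 314 occupy positions 1–3 → average rank 2.

7, 2, 8, 2, 4, 2, 5, 6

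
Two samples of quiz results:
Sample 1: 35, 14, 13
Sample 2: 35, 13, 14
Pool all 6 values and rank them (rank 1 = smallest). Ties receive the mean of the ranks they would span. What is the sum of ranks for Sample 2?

10.5

Sorted (ascending): 13, 13, 14, 14, 35, 35
The 2 values of 13 occupy positions 1–2 → average rank (1+2)/2 = 1.5.
The 2 values of 14 occupy positions 3–4 → average rank (3+4)/2 = 3.5.
The 2 values of 35 occupy positions 5–6 → average rank (5+6)/2 = 5.5.
Sample 2 values → pooled ranks: 35→5.5, 13→1.5, 14→3.5
Rank sum = 5.5 + 1.5 + 3.5 = 10.5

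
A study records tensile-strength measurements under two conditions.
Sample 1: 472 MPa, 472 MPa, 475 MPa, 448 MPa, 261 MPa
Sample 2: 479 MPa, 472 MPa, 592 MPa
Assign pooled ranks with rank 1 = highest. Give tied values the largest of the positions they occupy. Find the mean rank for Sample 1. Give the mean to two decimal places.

6.00

Sorted (descending): 592, 479, 475, 472, 472, 472, 448, 261
The 3 values of 472 occupy positions 4–6 → each gets rank 6.
Sample 1 values → pooled ranks: 472→6, 472→6, 475→3, 448→7, 261→8
Mean rank = (6 + 6 + 3 + 7 + 8) / 5 = 6.00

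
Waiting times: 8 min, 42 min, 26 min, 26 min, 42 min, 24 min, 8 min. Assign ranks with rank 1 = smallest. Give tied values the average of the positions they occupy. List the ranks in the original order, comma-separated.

1.5, 6.5, 4.5, 4.5, 6.5, 3, 1.5

Sorted (ascending): 8, 8, 24, 26, 26, 42, 42
The 2 values of 8 occupy positions 1–2 → average rank (1+2)/2 = 1.5.
The 2 values of 26 occupy positions 4–5 → average rank (4+5)/2 = 4.5.
The 2 values of 42 occupy positions 6–7 → average rank (6+7)/2 = 6.5.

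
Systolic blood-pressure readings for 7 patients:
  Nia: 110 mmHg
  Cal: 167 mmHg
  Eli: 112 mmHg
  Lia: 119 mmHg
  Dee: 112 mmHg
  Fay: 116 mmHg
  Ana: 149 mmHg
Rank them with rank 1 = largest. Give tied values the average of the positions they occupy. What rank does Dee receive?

5.5

Sorted (descending): 167, 149, 119, 116, 112, 112, 110
The 2 values of 112 occupy positions 5–6 → average rank (5+6)/2 = 5.5.
Dee has value 112 mmHg → rank 5.5.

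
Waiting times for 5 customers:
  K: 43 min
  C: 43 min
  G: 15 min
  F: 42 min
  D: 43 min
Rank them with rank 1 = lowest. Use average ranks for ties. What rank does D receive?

Sorted (ascending): 15, 42, 43, 43, 43
The 3 values of 43 occupy positions 3–5 → average rank 4.
D has value 43 min → rank 4.

4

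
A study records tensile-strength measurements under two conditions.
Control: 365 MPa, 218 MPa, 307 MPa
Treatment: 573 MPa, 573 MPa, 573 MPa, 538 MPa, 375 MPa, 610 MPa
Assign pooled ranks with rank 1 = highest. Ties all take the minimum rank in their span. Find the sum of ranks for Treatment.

Sorted (descending): 610, 573, 573, 573, 538, 375, 365, 307, 218
The 3 values of 573 occupy positions 2–4 → each gets rank 2.
Treatment values → pooled ranks: 573→2, 573→2, 573→2, 538→5, 375→6, 610→1
Rank sum = 2 + 2 + 2 + 5 + 6 + 1 = 18

18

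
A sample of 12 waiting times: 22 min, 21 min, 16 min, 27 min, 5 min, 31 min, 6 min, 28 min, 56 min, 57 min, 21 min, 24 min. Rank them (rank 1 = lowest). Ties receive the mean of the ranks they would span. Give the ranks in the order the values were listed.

Sorted (ascending): 5, 6, 16, 21, 21, 22, 24, 27, 28, 31, 56, 57
The 2 values of 21 occupy positions 4–5 → average rank (4+5)/2 = 4.5.

6, 4.5, 3, 8, 1, 10, 2, 9, 11, 12, 4.5, 7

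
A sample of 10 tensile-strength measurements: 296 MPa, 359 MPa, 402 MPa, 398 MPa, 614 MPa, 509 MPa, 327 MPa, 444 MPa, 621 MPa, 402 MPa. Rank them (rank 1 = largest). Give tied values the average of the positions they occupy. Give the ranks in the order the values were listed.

Sorted (descending): 621, 614, 509, 444, 402, 402, 398, 359, 327, 296
The 2 values of 402 occupy positions 5–6 → average rank (5+6)/2 = 5.5.

10, 8, 5.5, 7, 2, 3, 9, 4, 1, 5.5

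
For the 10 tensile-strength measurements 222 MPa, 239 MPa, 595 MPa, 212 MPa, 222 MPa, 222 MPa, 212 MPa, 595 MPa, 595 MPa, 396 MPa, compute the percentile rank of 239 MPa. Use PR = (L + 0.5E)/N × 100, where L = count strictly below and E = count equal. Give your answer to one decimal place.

N = 10.
Strictly below 239: 5. Equal to 239: 1.
PR = (5 + 0.5·1)/10 × 100 = 55.0

55.0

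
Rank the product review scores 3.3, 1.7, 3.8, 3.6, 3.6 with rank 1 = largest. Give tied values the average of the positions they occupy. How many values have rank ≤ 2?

Sorted (descending): 3.8, 3.6, 3.6, 3.3, 1.7
The 2 values of 3.6 occupy positions 2–3 → average rank (2+3)/2 = 2.5.
Ranks ≤ 2: {1} → 1 value.

1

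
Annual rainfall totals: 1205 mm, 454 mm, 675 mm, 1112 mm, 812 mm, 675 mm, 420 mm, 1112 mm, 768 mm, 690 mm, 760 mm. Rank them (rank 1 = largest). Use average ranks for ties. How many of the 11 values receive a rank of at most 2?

Sorted (descending): 1205, 1112, 1112, 812, 768, 760, 690, 675, 675, 454, 420
The 2 values of 1112 occupy positions 2–3 → average rank (2+3)/2 = 2.5.
The 2 values of 675 occupy positions 8–9 → average rank (8+9)/2 = 8.5.
Ranks ≤ 2: {1} → 1 value.

1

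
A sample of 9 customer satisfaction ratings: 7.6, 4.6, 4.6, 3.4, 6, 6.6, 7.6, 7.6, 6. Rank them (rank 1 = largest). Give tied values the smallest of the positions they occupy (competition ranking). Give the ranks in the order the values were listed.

Sorted (descending): 7.6, 7.6, 7.6, 6.6, 6, 6, 4.6, 4.6, 3.4
The 3 values of 7.6 occupy positions 1–3 → each gets rank 1.
The 2 values of 6 occupy positions 5–6 → each gets rank 5.
The 2 values of 4.6 occupy positions 7–8 → each gets rank 7.

1, 7, 7, 9, 5, 4, 1, 1, 5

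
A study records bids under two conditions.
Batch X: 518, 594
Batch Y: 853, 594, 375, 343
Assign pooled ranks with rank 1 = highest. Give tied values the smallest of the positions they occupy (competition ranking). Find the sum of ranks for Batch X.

6

Sorted (descending): 853, 594, 594, 518, 375, 343
The 2 values of 594 occupy positions 2–3 → each gets rank 2.
Batch X values → pooled ranks: 518→4, 594→2
Rank sum = 4 + 2 = 6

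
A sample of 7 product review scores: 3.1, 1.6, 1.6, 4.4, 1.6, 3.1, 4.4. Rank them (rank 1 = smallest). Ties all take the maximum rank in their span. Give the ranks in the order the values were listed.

Sorted (ascending): 1.6, 1.6, 1.6, 3.1, 3.1, 4.4, 4.4
The 3 values of 1.6 occupy positions 1–3 → each gets rank 3.
The 2 values of 3.1 occupy positions 4–5 → each gets rank 5.
The 2 values of 4.4 occupy positions 6–7 → each gets rank 7.

5, 3, 3, 7, 3, 5, 7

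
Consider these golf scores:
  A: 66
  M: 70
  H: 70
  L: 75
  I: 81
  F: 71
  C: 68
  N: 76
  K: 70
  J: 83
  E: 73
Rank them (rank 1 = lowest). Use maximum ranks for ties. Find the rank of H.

5

Sorted (ascending): 66, 68, 70, 70, 70, 71, 73, 75, 76, 81, 83
The 3 values of 70 occupy positions 3–5 → each gets rank 5.
H has value 70 → rank 5.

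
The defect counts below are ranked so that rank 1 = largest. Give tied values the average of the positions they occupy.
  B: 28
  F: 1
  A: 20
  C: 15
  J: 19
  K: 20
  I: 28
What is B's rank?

Sorted (descending): 28, 28, 20, 20, 19, 15, 1
The 2 values of 28 occupy positions 1–2 → average rank (1+2)/2 = 1.5.
The 2 values of 20 occupy positions 3–4 → average rank (3+4)/2 = 3.5.
B has value 28 → rank 1.5.

1.5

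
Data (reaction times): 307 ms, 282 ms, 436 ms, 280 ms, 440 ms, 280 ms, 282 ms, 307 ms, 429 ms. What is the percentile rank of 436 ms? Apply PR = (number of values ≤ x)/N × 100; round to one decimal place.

N = 9.
Strictly below 436: 7. Equal to 436: 1.
PR = 8/9 × 100 = 88.9

88.9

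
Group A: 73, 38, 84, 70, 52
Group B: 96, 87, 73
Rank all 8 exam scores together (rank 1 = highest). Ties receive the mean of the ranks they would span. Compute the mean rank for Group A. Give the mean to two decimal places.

Sorted (descending): 96, 87, 84, 73, 73, 70, 52, 38
The 2 values of 73 occupy positions 4–5 → average rank (4+5)/2 = 4.5.
Group A values → pooled ranks: 73→4.5, 38→8, 84→3, 70→6, 52→7
Mean rank = (4.5 + 8 + 3 + 6 + 7) / 5 = 5.70

5.70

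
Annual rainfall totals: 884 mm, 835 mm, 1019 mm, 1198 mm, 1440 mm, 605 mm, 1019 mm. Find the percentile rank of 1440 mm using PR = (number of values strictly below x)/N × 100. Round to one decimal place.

N = 7.
Strictly below 1440: 6. Equal to 1440: 1.
PR = 6/7 × 100 = 85.7

85.7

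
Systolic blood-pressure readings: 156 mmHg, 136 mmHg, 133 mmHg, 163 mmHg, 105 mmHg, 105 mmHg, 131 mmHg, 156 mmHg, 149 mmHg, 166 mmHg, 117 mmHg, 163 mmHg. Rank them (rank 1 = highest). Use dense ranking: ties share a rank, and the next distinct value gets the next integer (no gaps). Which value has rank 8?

117

Sorted (descending): 166, 163, 163, 156, 156, 149, 136, 133, 131, 117, 105, 105
The 2 values of 163 share dense rank 2.
The 2 values of 156 share dense rank 3.
The 2 values of 105 share dense rank 9.
Remaining distinct values take the next consecutive integers.
Rank 8 → value 117.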